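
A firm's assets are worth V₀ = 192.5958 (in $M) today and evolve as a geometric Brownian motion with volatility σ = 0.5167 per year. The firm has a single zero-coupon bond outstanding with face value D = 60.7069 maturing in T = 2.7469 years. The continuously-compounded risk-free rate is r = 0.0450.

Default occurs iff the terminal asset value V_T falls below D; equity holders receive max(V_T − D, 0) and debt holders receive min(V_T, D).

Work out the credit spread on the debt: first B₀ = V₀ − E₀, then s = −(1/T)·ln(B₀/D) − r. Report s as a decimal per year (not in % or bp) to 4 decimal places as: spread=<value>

spread=0.0169

Apply the equity-as-call identities (strike 60.7069, horizon 2.7469 years):
d₁ = [ln(V₀/D) + (r + σ²/2)T] / (σ√T)
   = [ln(192.5958/60.7069) + (0.0450 + 0.5·0.5167²)·2.7469] / (0.5167·√2.7469)
   = [1.154536 + 0.490293] / 0.856367 = 1.920706
d₂ = d₁ − σ√T = 1.920706 − 0.856367 = 1.064339
N(d₁) = 0.972616,  N(d₂) = 0.856412,  e^(−rT) = 0.883724
E₀ = V₀·N(d₁) − D·e^(−rT)·N(d₂)
   = 192.5958·0.972616 − 60.7069·0.883724·0.856412 = 141.376744
B₀ = V₀ − E₀ = 192.5958 − 141.376744 = 51.219056
spread = −(1/T)·ln(B₀/D) − r = −(1/2.7469)·ln(51.219056/60.7069) − 0.0450 = 0.01686818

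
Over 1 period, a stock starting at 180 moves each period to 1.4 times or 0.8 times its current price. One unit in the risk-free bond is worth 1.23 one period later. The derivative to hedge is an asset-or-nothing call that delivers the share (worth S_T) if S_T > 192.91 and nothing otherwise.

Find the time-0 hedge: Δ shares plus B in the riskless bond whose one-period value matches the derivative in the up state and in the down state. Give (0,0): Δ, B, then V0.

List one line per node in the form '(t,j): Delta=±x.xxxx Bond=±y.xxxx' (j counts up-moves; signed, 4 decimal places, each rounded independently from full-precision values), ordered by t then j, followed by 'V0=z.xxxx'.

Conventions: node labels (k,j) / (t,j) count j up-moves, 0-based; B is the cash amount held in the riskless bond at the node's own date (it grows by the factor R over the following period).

(0,0): Delta=2.3333 Bond=-273.1707
V0=146.8293

Under the risk-neutral measure, an up-move has probability p* = (R−d)/(u−d) = 0.7167 and values discount at R = 1.23.
Payoffs at expiry: V(1,0)=0.0000, V(1,1)=252.0000
  t=0,j=0: stock 180.0000 → up 252.0000 (V=252.0000), down 144.0000 (V=0.0000). Price 146.8293; hedge Δ=2.3333, bond B=-273.1707.
Check: Δ(0,0)·S0 + B(0,0) = 146.8293 = V0.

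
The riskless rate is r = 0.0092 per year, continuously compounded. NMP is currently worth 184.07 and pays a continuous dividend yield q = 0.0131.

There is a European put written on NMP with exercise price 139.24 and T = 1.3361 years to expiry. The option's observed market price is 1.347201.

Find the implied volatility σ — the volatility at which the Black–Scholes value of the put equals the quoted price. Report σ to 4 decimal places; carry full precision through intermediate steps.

sigma = 0.1770

At σ = 0.1770 the Black–Scholes value reproduces the quote:
σ√T = 0.177·√1.3361 = 0.204594
d₁ = (ln(S/K) + (r−q+σ²/2)T) / (σ√T) = (ln(184.07/139.24) + (0.0092−0.0131+0.177²/2)·1.3361) / 0.204594 = (0.279117 + 0.015719) / 0.204594 = 1.441077
d₂ = d₁ − σ√T = 1.441077 − 0.204594 = 1.236483
e^{−rT} = 0.987783
e^{−qT} = 0.982649
N(−d₁) = 0.074781,  N(−d₂) = 0.108140
V = K·e^{−rT}·N(−d₂) − S·e^{−qT}·N(−d₁) = 14.873395 − 13.526193 = 1.347201 (matching the quote); vega is positive throughout, so no other σ reproduces this price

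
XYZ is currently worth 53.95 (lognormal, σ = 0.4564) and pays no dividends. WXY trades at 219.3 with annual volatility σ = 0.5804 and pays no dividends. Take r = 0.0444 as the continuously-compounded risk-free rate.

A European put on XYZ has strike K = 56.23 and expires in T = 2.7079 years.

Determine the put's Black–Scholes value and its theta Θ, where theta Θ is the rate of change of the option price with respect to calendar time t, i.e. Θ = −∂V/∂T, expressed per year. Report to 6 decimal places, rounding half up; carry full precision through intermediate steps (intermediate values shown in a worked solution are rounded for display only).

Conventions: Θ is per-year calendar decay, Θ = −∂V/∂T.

σ√T = 0.4564·√2.7079 = 0.751038
d₁ = (ln(S/K) + (r+σ²/2)T) / (σ√T) = (ln(53.95/56.23) + (0.0444+0.4564²/2)·2.7079) / 0.751038 = (-0.041393 + 0.402260) / 0.751038 = 0.480491
d₂ = d₁ − σ√T = 0.480491 − 0.751038 = -0.270547
e^{−rT} = 0.886716
N(−d₁) = 0.315439,  N(−d₂) = 0.606630
Put price V = K·e^{−rT}·N(−d₂) − S·N(−d₁) = 30.246602 − 17.017940 = 13.228662
φ(d₁) = (1/√(2π))·e^{−d₁²/2} = 0.355449
Θ = −S·φ(d₁)·σ/(2√T) + r·K·e^{−rT}·N(−d₂) = −2.659302 + 1.342949 = -1.316353

price = 13.228662
Θ = -1.316353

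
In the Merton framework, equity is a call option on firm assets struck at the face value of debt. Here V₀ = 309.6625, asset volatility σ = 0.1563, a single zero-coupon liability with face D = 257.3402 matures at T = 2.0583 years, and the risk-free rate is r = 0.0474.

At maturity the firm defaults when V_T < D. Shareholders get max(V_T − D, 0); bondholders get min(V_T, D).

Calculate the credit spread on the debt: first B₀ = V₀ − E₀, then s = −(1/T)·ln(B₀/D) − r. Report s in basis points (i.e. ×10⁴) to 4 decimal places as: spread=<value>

spread=62.2324

Work the structural quantities from V₀ = 309.6625 against face 257.3402:
d₁ = [ln(V₀/D) + (r + σ²/2)T] / (σ√T)
   = [ln(309.6625/257.3402) + (0.0474 + 0.5·0.1563²)·2.0583] / (0.1563·√2.0583)
   = [0.185084 + 0.122705] / 0.224240 = 1.372588
d₂ = d₁ − σ√T = 1.372588 − 0.224240 = 1.148348
N(d₁) = 0.915060,  N(d₂) = 0.874587,  e^(−rT) = 0.907045
E₀ = V₀·N(d₁) − D·e^(−rT)·N(d₂)
   = 309.6625·0.915060 − 257.3402·0.907045·0.874587 = 79.214271
B₀ = V₀ − E₀ = 309.6625 − 79.214271 = 230.448229
spread = −(1/T)·ln(B₀/D) − r = −(1/2.0583)·ln(230.448229/257.3402) − 0.0474 = 0.00622324
in basis points: 0.00622324 × 10⁴ = 62.2324 bp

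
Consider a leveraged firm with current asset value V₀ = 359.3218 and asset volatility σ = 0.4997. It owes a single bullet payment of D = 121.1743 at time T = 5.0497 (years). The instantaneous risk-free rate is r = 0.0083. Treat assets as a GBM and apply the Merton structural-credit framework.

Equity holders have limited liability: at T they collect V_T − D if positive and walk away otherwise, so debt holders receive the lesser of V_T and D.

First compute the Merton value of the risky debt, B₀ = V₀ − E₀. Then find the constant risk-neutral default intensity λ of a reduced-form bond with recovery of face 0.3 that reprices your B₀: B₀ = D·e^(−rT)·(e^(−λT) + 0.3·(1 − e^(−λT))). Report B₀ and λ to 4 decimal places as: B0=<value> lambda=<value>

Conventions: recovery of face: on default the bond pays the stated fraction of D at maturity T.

B0=99.0712 lambda=0.0468

Work the structural quantities from V₀ = 359.3218 against face 121.1743:
d₁ = [ln(V₀/D) + (r + σ²/2)T] / (σ√T)
   = [ln(359.3218/121.1743) + (0.0083 + 0.5·0.4997²)·5.0497] / (0.4997·√5.0497)
   = [1.086988 + 0.672368] / 1.122903 = 1.566793
d₂ = d₁ − σ√T = 1.566793 − 1.122903 = 0.443890
N(d₁) = 0.941418,  N(d₂) = 0.671439,  e^(−rT) = 0.958954
E₀ = V₀·N(d₁) − D·e^(−rT)·N(d₂)
   = 359.3218·0.941418 − 121.1743·0.958954·0.671439 = 260.250596
B₀ = V₀ − E₀ = 359.3218 − 260.250596 = 99.071204
e^(−λT) = (B₀·e^(rT)/D − 0.3)/(1 − 0.3) = (99.0712·1.042803/121.1743 − 0.3)/0.7 = 0.78941160
λ = −ln(0.78941160)/5.0497 = 0.046828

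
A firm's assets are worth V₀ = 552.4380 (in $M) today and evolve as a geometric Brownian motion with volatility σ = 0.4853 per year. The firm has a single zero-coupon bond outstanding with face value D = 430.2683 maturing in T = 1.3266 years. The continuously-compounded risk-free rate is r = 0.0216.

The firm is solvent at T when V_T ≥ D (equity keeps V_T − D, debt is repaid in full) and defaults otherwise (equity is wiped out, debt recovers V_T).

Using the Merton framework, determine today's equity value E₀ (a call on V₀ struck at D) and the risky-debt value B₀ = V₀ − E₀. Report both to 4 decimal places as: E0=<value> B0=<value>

E0=186.5456 B0=365.8924

Apply the equity-as-call identities (strike 430.2683, horizon 1.3266 years):
d₁ = [ln(V₀/D) + (r + σ²/2)T] / (σ√T)
   = [ln(552.4380/430.2683) + (0.0216 + 0.5·0.4853²)·1.3266] / (0.4853·√1.3266)
   = [0.249932 + 0.184872] / 0.558959 = 0.777882
d₂ = d₁ − σ√T = 0.777882 − 0.558959 = 0.218923
N(d₁) = 0.781681,  N(d₂) = 0.586645,  e^(−rT) = 0.971752
E₀ = V₀·N(d₁) − D·e^(−rT)·N(d₂)
   = 552.4380·0.781681 − 430.2683·0.971752·0.586645 = 186.545647
B₀ = V₀ − E₀ = 552.4380 − 186.545647 = 365.892353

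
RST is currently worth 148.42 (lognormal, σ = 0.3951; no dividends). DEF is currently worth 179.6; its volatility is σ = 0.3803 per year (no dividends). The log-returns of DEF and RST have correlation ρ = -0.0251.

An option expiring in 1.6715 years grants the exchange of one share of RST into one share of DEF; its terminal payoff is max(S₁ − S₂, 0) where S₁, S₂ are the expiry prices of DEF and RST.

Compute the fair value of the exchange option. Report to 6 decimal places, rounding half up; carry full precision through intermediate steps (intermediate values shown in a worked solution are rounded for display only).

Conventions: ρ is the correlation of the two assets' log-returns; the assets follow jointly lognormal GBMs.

σ_eff = √(σ₁² + σ₂² − 2ρσ₁σ₂) = √(0.3803² + 0.3951² − 2·-0.0251·0.3803·0.3951) = 0.555225
d₁ = (ln(S₁/S₂) + (q₂ − q₁ + σ_eff²/2)T) / (σ_eff√T) = (ln(179.6/148.42) + (0.0 − 0.0 + 0.154137)·1.6715) / 0.717831 = 0.624558
d₂ = d₁ − σ_eff√T = 0.624558 − 0.717831 = -0.093274
N(d₁) = 0.733869,  N(d₂) = 0.462843
V = S₁·e^{−q₁T}·N(d₁) − S₂·e^{−q₂T}·N(d₂) = 131.802917 − 68.695169 = 63.107748
Key observation: pricing in RST-units makes this a unit-strike call on the ratio S₁/S₂ — the risk-free rate cancels and cannot affect the value.

exchange price = 63.107748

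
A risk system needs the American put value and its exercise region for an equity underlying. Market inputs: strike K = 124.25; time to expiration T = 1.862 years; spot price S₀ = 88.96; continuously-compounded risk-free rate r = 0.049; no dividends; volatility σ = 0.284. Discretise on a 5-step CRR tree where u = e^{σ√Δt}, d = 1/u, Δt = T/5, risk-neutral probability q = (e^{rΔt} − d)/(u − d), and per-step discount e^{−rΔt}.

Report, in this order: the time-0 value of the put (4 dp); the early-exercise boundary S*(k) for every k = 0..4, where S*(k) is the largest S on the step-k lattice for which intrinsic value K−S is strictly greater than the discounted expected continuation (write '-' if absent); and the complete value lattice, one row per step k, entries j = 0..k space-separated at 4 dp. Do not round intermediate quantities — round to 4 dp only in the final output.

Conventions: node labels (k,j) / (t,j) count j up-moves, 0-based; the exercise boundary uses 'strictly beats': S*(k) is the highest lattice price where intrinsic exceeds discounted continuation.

Δt=0.37240, u=1.18923, d=0.84088, q=0.50964, disc=e^(-rΔt)=0.98192
k=5 terminal: V=max(K-S,0) → 86.8512 71.3577 49.4456 18.4557 0.0000 0.0000
k=4: j=0 S=44.4759 intr=79.7741 cont=77.5274 V=79.7741[EX]; j=1 S=62.9013 intr=61.3487 cont=59.1020 V=61.3487[EX]; j=2 S=88.9600 intr=35.2900 cont=33.0433 V=35.2900[EX]; j=3 S=125.8142 intr=0.0000 cont=8.8862 V=8.8862[hold]; j=4 S=177.9364 intr=0.0000 cont=0.0000 V=0.0000[hold]  S*(4)=88.9600
k=3: j=0 S=52.8923 intr=71.3577 cont=69.1110 V=71.3577[EX]; j=1 S=74.8044 intr=49.4456 cont=47.1989 V=49.4456[EX]; j=2 S=105.7943 intr=18.4557 cont=21.4387 V=21.4387[hold]; j=3 S=149.6226 intr=0.0000 cont=4.2786 V=4.2786[hold]  S*(3)=74.8044
k=2: j=0 S=62.9013 intr=61.3487 cont=59.1020 V=61.3487[EX]; j=1 S=88.9600 intr=35.2900 cont=34.5361 V=35.2900[EX]; j=2 S=125.8142 intr=0.0000 cont=12.4637 V=12.4637[hold]  S*(2)=88.9600
k=1: j=0 S=74.8044 intr=49.4456 cont=47.1989 V=49.4456[EX]; j=1 S=105.7943 intr=18.4557 cont=23.2289 V=23.2289[hold]  S*(1)=74.8044
k=0: j=0 S=88.9600 intr=35.2900 cont=35.4320 V=35.4320[hold]  S*(0)=-

price = 35.4320
boundary = - 74.8044 88.9600 74.8044 88.9600
tree:
35.4320
49.4456 23.2289
61.3487 35.2900 12.4637
71.3577 49.4456 21.4387 4.2786
79.7741 61.3487 35.2900 8.8862 0.0000
86.8512 71.3577 49.4456 18.4557 0.0000 0.0000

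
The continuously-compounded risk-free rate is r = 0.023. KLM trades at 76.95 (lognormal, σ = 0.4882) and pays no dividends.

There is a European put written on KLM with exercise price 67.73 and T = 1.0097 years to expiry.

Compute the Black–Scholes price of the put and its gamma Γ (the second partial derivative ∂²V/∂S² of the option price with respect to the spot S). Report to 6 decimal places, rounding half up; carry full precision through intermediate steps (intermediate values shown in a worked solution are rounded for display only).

σ√T = 0.4882·√1.0097 = 0.490562
d₁ = (ln(S/K) + (r+σ²/2)T) / (σ√T) = (ln(76.95/67.73) + (0.023+0.4882²/2)·1.0097) / 0.490562 = (0.127627 + 0.143549) / 0.490562 = 0.552785
d₂ = d₁ − σ√T = 0.552785 − 0.490562 = 0.062223
e^{−rT} = 0.977044
N(−d₁) = 0.290205,  N(−d₂) = 0.475193
Put price V = K·e^{−rT}·N(−d₂) − S·N(−d₁) = 31.445981 − 22.331301 = 9.114680
φ(d₁) = (1/√(2π))·e^{−d₁²/2} = 0.342418
Γ = φ(d₁) / (S·σ·√T) = 0.009071

price = 9.114680
Γ = 0.009071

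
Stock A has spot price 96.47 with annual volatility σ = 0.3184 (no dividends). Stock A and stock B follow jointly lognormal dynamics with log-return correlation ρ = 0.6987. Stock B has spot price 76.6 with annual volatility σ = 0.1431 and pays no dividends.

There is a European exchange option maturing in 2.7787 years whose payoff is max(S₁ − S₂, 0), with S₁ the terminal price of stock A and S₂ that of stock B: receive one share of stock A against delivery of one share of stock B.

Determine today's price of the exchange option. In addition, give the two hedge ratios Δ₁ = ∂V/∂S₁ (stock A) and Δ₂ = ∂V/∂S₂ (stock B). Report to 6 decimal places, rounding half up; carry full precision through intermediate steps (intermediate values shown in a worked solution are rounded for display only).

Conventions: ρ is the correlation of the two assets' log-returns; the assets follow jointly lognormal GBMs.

exchange price = 25.889855
Δ1 = 0.780720
Δ2 = -0.645251

σ_eff = √(σ₁² + σ₂² − 2ρσ₁σ₂) = √(0.3184² + 0.1431² − 2·0.6987·0.3184·0.1431) = 0.241219
d₁ = (ln(S₁/S₂) + (q₂ − q₁ + σ_eff²/2)T) / (σ_eff√T) = (ln(96.47/76.6) + (0.0 − 0.0 + 0.029093)·2.7787) / 0.402098 = 0.774628
d₂ = d₁ − σ_eff√T = 0.774628 − 0.402098 = 0.372531
N(d₁) = 0.780720,  N(d₂) = 0.645251
V = S₁·e^{−q₁T}·N(d₁) − S₂·e^{−q₂T}·N(d₂) = 75.316095 − 49.426240 = 25.889855
Key observation: the rate r is irrelevant here: denominating values in stock B turns the exchange into a ratio option on S₁/S₂, and discounting at r drops out.
Δ₁ = e^{−q₁T}·N(d₁) = 0.780720;  Δ₂ = −e^{−q₂T}·N(d₂) = -0.645251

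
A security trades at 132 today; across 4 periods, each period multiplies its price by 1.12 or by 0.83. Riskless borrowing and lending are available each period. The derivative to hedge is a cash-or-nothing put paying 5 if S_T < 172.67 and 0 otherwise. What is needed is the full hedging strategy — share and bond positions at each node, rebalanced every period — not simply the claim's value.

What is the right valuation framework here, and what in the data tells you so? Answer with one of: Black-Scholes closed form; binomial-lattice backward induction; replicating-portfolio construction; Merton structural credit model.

framework: replicating-portfolio construction

Key observation: the task asks for the hedge itself — share and bond holdings at every node of the 4-period tree on spot 132 with factors 1.12/0.83 — which is exactly what the replicating-portfolio construction produces.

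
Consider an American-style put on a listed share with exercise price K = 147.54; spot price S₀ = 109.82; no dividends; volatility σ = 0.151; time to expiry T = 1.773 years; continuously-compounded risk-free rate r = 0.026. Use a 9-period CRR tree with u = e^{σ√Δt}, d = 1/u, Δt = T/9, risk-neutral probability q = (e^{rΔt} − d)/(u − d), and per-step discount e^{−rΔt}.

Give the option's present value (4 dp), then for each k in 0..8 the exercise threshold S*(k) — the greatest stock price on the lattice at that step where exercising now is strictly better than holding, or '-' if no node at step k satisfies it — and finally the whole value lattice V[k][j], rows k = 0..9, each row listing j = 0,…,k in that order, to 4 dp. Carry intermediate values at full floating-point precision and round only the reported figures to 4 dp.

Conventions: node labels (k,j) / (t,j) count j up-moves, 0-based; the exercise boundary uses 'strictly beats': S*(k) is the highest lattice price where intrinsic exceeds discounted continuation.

price = 37.7200
boundary = 109.8200 117.4325 109.8200 117.4325 125.5726 117.4325 125.5726 117.4325 125.5726
tree:
37.7200
44.8390 30.1075
51.4965 37.7200 22.2783
57.7225 44.8390 30.1075 15.3149
63.5448 51.4965 37.7200 21.9674 9.3625
68.9898 57.7225 44.8390 30.1075 14.6580 4.5964
74.0817 63.5448 51.4965 37.7200 21.9674 8.0965 1.4306
78.8436 68.9898 57.7225 44.8390 30.1075 13.7328 3.0054 0.0000
83.2968 74.0817 63.5448 51.4965 37.7200 21.9674 6.3135 0.0000 0.0000
87.4613 78.8436 68.9898 57.7225 44.8390 30.1075 13.2629 0.0000 0.0000 0.0000

Δt=0.19700  u=1.06932  d=0.93518  q=0.52153  discount=0.99489
step 9 (expiry): payoffs max(K−S,0) = 87.4613 78.8436 68.9898 57.7225 44.8390 30.1075 13.2629 0.0000 0.0000 0.0000
step 8: (k=8,j=0): S=64.2432, K−S=83.2968, hold=82.5430 ⇒ V=83.2968 exercise | (k=8,j=1): S=73.4583, K−S=74.0817, hold=73.3280 ⇒ V=74.0817 exercise | (k=8,j=2): S=83.9952, K−S=63.5448, hold=62.7911 ⇒ V=63.5448 exercise | (k=8,j=3): S=96.0435, K−S=51.4965, hold=50.7428 ⇒ V=51.4965 exercise | (k=8,j=4): S=109.8200, K−S=37.7200, hold=36.9662 ⇒ V=37.7200 exercise | (k=8,j=5): S=125.5726, K−S=21.9674, hold=21.2136 ⇒ V=21.9674 exercise | (k=8,j=6): S=143.5848, K−S=3.9552, hold=6.3135 ⇒ V=6.3135 continue | (k=8,j=7): S=164.1807, K−S=0.0000, hold=0.0000 ⇒ V=0.0000 continue | (k=8,j=8): S=187.7309, K−S=0.0000, hold=0.0000 ⇒ V=0.0000 continue  boundary S*=125.5726
step 7: (k=7,j=0): S=68.6964, K−S=78.8436, hold=78.0898 ⇒ V=78.8436 exercise | (k=7,j=1): S=78.5502, K−S=68.9898, hold=68.2360 ⇒ V=68.9898 exercise | (k=7,j=2): S=89.8175, K−S=57.7225, hold=56.9687 ⇒ V=57.7225 exercise | (k=7,j=3): S=102.7010, K−S=44.8390, hold=44.0852 ⇒ V=44.8390 exercise | (k=7,j=4): S=117.4325, K−S=30.1075, hold=29.3538 ⇒ V=30.1075 exercise | (k=7,j=5): S=134.2771, K−S=13.2629, hold=13.7328 ⇒ V=13.7328 continue | (k=7,j=6): S=153.5378, K−S=0.0000, hold=3.0054 ⇒ V=3.0054 continue | (k=7,j=7): S=175.5614, K−S=0.0000, hold=0.0000 ⇒ V=0.0000 continue  boundary S*=117.4325
step 6: (k=6,j=0): S=73.4583, K−S=74.0817, hold=73.3280 ⇒ V=74.0817 exercise | (k=6,j=1): S=83.9952, K−S=63.5448, hold=62.7911 ⇒ V=63.5448 exercise | (k=6,j=2): S=96.0435, K−S=51.4965, hold=50.7428 ⇒ V=51.4965 exercise | (k=6,j=3): S=109.8200, K−S=37.7200, hold=36.9662 ⇒ V=37.7200 exercise | (k=6,j=4): S=125.5726, K−S=21.9674, hold=21.4574 ⇒ V=21.9674 exercise | (k=6,j=5): S=143.5848, K−S=3.9552, hold=8.0965 ⇒ V=8.0965 continue | (k=6,j=6): S=164.1807, K−S=0.0000, hold=1.4306 ⇒ V=1.4306 continue  boundary S*=125.5726
step 5: (k=5,j=0): S=78.5502, K−S=68.9898, hold=68.2360 ⇒ V=68.9898 exercise | (k=5,j=1): S=89.8175, K−S=57.7225, hold=56.9687 ⇒ V=57.7225 exercise | (k=5,j=2): S=102.7010, K−S=44.8390, hold=44.0852 ⇒ V=44.8390 exercise | (k=5,j=3): S=117.4325, K−S=30.1075, hold=29.3538 ⇒ V=30.1075 exercise | (k=5,j=4): S=134.2771, K−S=13.2629, hold=14.6580 ⇒ V=14.6580 continue | (k=5,j=5): S=153.5378, K−S=0.0000, hold=4.5964 ⇒ V=4.5964 continue  boundary S*=117.4325
step 4: (k=4,j=0): S=83.9952, K−S=63.5448, hold=62.7911 ⇒ V=63.5448 exercise | (k=4,j=1): S=96.0435, K−S=51.4965, hold=50.7428 ⇒ V=51.4965 exercise | (k=4,j=2): S=109.8200, K−S=37.7200, hold=36.9662 ⇒ V=37.7200 exercise | (k=4,j=3): S=125.5726, K−S=21.9674, hold=21.9374 ⇒ V=21.9674 exercise | (k=4,j=4): S=143.5848, K−S=3.9552, hold=9.3625 ⇒ V=9.3625 continue  boundary S*=125.5726
step 3: (k=3,j=0): S=89.8175, K−S=57.7225, hold=56.9687 ⇒ V=57.7225 exercise | (k=3,j=1): S=102.7010, K−S=44.8390, hold=44.0852 ⇒ V=44.8390 exercise | (k=3,j=2): S=117.4325, K−S=30.1075, hold=29.3538 ⇒ V=30.1075 exercise | (k=3,j=3): S=134.2771, K−S=13.2629, hold=15.3149 ⇒ V=15.3149 continue  boundary S*=117.4325
step 2: (k=2,j=0): S=96.0435, K−S=51.4965, hold=50.7428 ⇒ V=51.4965 exercise | (k=2,j=1): S=109.8200, K−S=37.7200, hold=36.9662 ⇒ V=37.7200 exercise | (k=2,j=2): S=125.5726, K−S=21.9674, hold=22.2783 ⇒ V=22.2783 continue  boundary S*=109.8200
step 1: (k=1,j=0): S=102.7010, K−S=44.8390, hold=44.0852 ⇒ V=44.8390 exercise | (k=1,j=1): S=117.4325, K−S=30.1075, hold=29.5151 ⇒ V=30.1075 exercise  boundary S*=117.4325
step 0: (k=0,j=0): S=109.8200, K−S=37.7200, hold=36.9662 ⇒ V=37.7200 exercise  boundary S*=109.8200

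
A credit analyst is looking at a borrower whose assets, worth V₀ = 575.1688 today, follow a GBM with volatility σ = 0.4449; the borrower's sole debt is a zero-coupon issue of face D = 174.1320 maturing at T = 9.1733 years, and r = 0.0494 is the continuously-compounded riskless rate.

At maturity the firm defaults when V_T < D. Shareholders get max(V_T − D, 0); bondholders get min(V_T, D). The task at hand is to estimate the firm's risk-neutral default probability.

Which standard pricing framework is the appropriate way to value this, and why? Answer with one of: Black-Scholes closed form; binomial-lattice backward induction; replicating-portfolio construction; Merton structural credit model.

Key observation: the question is about default risk generated by asset-value dynamics against a debt face of 174.1320 — the structural framework prices exactly that.

framework: Merton structural credit model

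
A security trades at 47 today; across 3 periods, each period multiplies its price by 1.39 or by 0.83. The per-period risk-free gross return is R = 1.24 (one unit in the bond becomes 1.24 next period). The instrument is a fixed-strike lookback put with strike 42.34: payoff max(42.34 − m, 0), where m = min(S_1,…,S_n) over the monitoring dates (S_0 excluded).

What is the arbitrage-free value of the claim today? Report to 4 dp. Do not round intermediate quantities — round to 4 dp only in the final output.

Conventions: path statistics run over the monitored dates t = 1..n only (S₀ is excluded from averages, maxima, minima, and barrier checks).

price = 0.7729

No-arbitrage gives p* = (R−d)/(u−d) = 0.7321: enumerate every path, weight its payoff by its p*-probability, and discount by R^3.
Enumerate all 2^3 = 8 price paths (U = up ×1.39, D = down ×0.83); each path with k up-moves has probability p*^k·(1−p*)^(3−k).
DDD: m=26.8740, payoff=15.4660, prob=0.019218
UDD: m=45.0058, payoff=0.0000, prob=0.052529
DUD: m=39.0100, payoff=3.3300, prob=0.052529
UUD: m=65.3300, payoff=0.0000, prob=0.143580
DDU: m=32.3783, payoff=9.9617, prob=0.052529
UDU: m=54.2239, payoff=0.0000, prob=0.143580
DUU: m=39.0100, payoff=3.3300, prob=0.143580
UUU: m=65.3300, payoff=0.0000, prob=0.392453
Price = Σ prob·payoff / R^3 = 1.473554 / 1.906624 = 0.7729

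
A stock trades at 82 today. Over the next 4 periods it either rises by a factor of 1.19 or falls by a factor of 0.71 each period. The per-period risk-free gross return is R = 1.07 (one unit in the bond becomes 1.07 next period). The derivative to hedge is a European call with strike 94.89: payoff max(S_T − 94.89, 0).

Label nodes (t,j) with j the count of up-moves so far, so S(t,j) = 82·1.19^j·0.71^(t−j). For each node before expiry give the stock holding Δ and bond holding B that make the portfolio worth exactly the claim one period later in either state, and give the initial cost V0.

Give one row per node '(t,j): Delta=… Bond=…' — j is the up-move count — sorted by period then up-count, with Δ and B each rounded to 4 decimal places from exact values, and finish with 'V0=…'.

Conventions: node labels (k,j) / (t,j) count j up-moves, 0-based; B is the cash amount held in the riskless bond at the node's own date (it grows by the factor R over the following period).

(0,0): Delta=0.6085 Bond=-32.0729
(1,0): Delta=0.0566 Bond=-2.1869
(1,1): Delta=0.7183 Bond=-45.0284
(2,0): Delta=0.0000 Bond=0.0000
(2,1): Delta=0.0679 Bond=-3.1200
(2,2): Delta=0.8476 Bond=-63.2005
(3,0): Delta=0.0000 Bond=0.0000
(3,1): Delta=0.0000 Bond=0.0000
(3,2): Delta=0.0814 Bond=-4.4513
(3,3): Delta=1.0000 Bond=-88.6822
V0=17.8241

Arbitrage-free pricing uses the up-move probability p* = (R−d)/(u−d) = 0.7500, discounting each step at R = 1.07.
At maturity the claim pays: V(4,0)=0.0000, V(4,1)=0.0000, V(4,2)=0.0000, V(4,3)=3.2200, V(4,4)=69.5478
(3,0): S=29.3487. Δ = (V_up−V_dn)/(S_up−S_dn) = (0.0000−0.0000)/(34.9250−20.8376) = 0.0000. V = [p*·0.0000 + (1−p*)·0.0000]/1.07 = 0.0000. B = V − Δ·S = 0.0000.
(3,1): S=49.1901. Δ = (V_up−V_dn)/(S_up−S_dn) = (0.0000−0.0000)/(58.5362−34.9250) = 0.0000. V = [p*·0.0000 + (1−p*)·0.0000]/1.07 = 0.0000. B = V − Δ·S = 0.0000.
(3,2): S=82.4453. Δ = (V_up−V_dn)/(S_up−S_dn) = (3.2200−0.0000)/(98.1100−58.5362) = 0.0814. V = [p*·3.2200 + (1−p*)·0.0000]/1.07 = 2.2570. B = V − Δ·S = -4.4513.
(3,3): S=138.1830. Δ = (V_up−V_dn)/(S_up−S_dn) = (69.5478−3.2200)/(164.4378−98.1100) = 1.0000. V = [p*·69.5478 + (1−p*)·3.2200]/1.07 = 49.5008. B = V − Δ·S = -88.6822.
(2,0): S=41.3362. Δ = (V_up−V_dn)/(S_up−S_dn) = (0.0000−0.0000)/(49.1901−29.3487) = 0.0000. V = [p*·0.0000 + (1−p*)·0.0000]/1.07 = 0.0000. B = V − Δ·S = 0.0000.
(2,1): S=69.2818. Δ = (V_up−V_dn)/(S_up−S_dn) = (2.2570−0.0000)/(82.4453−49.1901) = 0.0679. V = [p*·2.2570 + (1−p*)·0.0000]/1.07 = 1.5820. B = V − Δ·S = -3.1200.
(2,2): S=116.1202. Δ = (V_up−V_dn)/(S_up−S_dn) = (49.5008−2.2570)/(138.1830−82.4453) = 0.8476. V = [p*·49.5008 + (1−p*)·2.2570]/1.07 = 35.2242. B = V − Δ·S = -63.2005.
(1,0): S=58.2200. Δ = (V_up−V_dn)/(S_up−S_dn) = (1.5820−0.0000)/(69.2818−41.3362) = 0.0566. V = [p*·1.5820 + (1−p*)·0.0000]/1.07 = 1.1089. B = V − Δ·S = -2.1869.
(1,1): S=97.5800. Δ = (V_up−V_dn)/(S_up−S_dn) = (35.2242−1.5820)/(116.1202−69.2818) = 0.7183. V = [p*·35.2242 + (1−p*)·1.5820]/1.07 = 25.0595. B = V − Δ·S = -45.0284.
(0,0): S=82.0000. Δ = (V_up−V_dn)/(S_up−S_dn) = (25.0595−1.1089)/(97.5800−58.2200) = 0.6085. V = [p*·25.0595 + (1−p*)·1.1089]/1.07 = 17.8241. B = V − Δ·S = -32.0729.
Verification: the root portfolio costs Δ(0,0)·S0 + B(0,0) = 17.8241, matching V0.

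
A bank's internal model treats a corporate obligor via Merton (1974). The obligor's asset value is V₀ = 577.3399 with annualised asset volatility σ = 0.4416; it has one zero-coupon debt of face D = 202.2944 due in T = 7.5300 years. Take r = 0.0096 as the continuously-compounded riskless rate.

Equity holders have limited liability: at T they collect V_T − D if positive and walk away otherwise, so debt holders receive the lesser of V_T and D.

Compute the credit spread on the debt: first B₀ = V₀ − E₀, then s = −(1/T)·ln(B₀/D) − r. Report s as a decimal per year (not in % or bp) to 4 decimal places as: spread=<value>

Work the structural quantities from V₀ = 577.3399 against face 202.2944:
d₁ = [ln(V₀/D) + (r + σ²/2)T] / (σ√T)
   = [ln(577.3399/202.2944) + (0.0096 + 0.5·0.4416²)·7.5300] / (0.4416·√7.5300)
   = [1.048707 + 0.806503] / 1.211788 = 1.530969
d₂ = d₁ − σ√T = 1.530969 − 1.211788 = 0.319182
N(d₁) = 0.937112,  N(d₂) = 0.625206,  e^(−rT) = 0.930263
E₀ = V₀·N(d₁) − D·e^(−rT)·N(d₂)
   = 577.3399·0.937112 − 202.2944·0.930263·0.625206 = 423.376313
B₀ = V₀ − E₀ = 577.3399 − 423.376313 = 153.963587
spread = −(1/T)·ln(B₀/D) − r = −(1/7.5300)·ln(153.963587/202.2944) − 0.0096 = 0.02665603

spread=0.0267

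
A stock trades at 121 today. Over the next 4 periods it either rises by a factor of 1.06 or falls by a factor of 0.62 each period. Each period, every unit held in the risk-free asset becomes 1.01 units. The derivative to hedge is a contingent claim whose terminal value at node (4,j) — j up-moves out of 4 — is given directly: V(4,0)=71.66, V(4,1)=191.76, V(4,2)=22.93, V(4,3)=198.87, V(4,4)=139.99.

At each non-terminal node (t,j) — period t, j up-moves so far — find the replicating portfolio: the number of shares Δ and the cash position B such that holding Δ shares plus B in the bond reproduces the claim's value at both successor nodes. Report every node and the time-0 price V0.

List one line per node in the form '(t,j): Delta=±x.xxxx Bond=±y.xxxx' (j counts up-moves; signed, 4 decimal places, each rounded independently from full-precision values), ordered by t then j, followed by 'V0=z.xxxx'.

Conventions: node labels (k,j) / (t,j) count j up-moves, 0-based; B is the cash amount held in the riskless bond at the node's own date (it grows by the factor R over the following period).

Under the risk-neutral measure, an up-move has probability p* = (R−d)/(u−d) = 0.8864 and values discount at R = 1.01.
Payoffs at expiry: V(4,0)=71.6600, V(4,1)=191.7600, V(4,2)=22.9300, V(4,3)=198.8700, V(4,4)=139.9900
Node (3,0) S=28.8377: V=(p*·191.7600+(1−p*)·71.6600)/1.01=176.3488; Δ=(191.7600−71.6600)/(30.5679−17.8794)=9.4652; B=V−Δ·S=-96.6058
Node (3,1) S=49.3031: V=(p*·22.9300+(1−p*)·191.7600)/1.01=41.6982; Δ=(22.9300−191.7600)/(52.2613−30.5679)=-7.7826; B=V−Δ·S=425.4028
Node (3,2) S=84.2925: V=(p*·198.8700+(1−p*)·22.9300)/1.01=177.1058; Δ=(198.8700−22.9300)/(89.3500−52.2613)=4.7438; B=V−Δ·S=-222.7579
Node (3,3) S=144.1129: V=(p*·139.9900+(1−p*)·198.8700)/1.01=145.2286; Δ=(139.9900−198.8700)/(152.7597−89.3500)=-0.9286; B=V−Δ·S=279.0468
Node (2,0) S=46.5124: V=(p*·41.6982+(1−p*)·176.3488)/1.01=56.4351; Δ=(41.6982−176.3488)/(49.3031−28.8377)=-6.5794; B=V−Δ·S=362.4590
Node (2,1) S=79.5212: V=(p*·177.1058+(1−p*)·41.6982)/1.01=160.1174; Δ=(177.1058−41.6982)/(84.2925−49.3031)=3.8700; B=V−Δ·S=-147.6270
Node (2,2) S=135.9556: V=(p*·145.2286+(1−p*)·177.1058)/1.01=147.3773; Δ=(145.2286−177.1058)/(144.1129−84.2925)=-0.5329; B=V−Δ·S=219.8253
Node (1,0) S=75.0200: V=(p*·160.1174+(1−p*)·56.4351)/1.01=146.8666; Δ=(160.1174−56.4351)/(79.5212−46.5124)=3.1410; B=V−Δ·S=-88.7749
Node (1,1) S=128.2600: V=(p*·147.3773+(1−p*)·160.1174)/1.01=147.3515; Δ=(147.3773−160.1174)/(135.9556−79.5212)=-0.2258; B=V−Δ·S=176.3063
Node (0,0) S=121.0000: V=(p*·147.3515+(1−p*)·146.8666)/1.01=145.8380; Δ=(147.3515−146.8666)/(128.2600−75.0200)=0.0091; B=V−Δ·S=144.7361
As a check, the time-0 holding Δ(0,0)·S0 + B(0,0) comes to 145.8380 — exactly V0.

(0,0): Delta=0.0091 Bond=144.7361
(1,0): Delta=3.1410 Bond=-88.7749
(1,1): Delta=-0.2258 Bond=176.3063
(2,0): Delta=-6.5794 Bond=362.4590
(2,1): Delta=3.8700 Bond=-147.6270
(2,2): Delta=-0.5329 Bond=219.8253
(3,0): Delta=9.4652 Bond=-96.6058
(3,1): Delta=-7.7826 Bond=425.4028
(3,2): Delta=4.7438 Bond=-222.7579
(3,3): Delta=-0.9286 Bond=279.0468
V0=145.8380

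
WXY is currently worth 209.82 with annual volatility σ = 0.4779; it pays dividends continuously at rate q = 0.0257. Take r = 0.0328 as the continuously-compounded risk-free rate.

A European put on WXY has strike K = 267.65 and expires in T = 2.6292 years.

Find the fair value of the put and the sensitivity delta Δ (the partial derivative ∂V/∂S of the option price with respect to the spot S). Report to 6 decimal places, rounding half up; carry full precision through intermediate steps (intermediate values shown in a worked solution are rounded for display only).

price = 93.939724
Δ = -0.431070

σ√T = 0.4779·√2.6292 = 0.774906
d₁ = (ln(S/K) + (r−q+σ²/2)T) / (σ√T) = (ln(209.82/267.65) + (0.0328−0.0257+0.4779²/2)·2.6292) / 0.774906 = (-0.243430 + 0.318907) / 0.774906 = 0.097401
d₂ = d₁ − σ√T = 0.097401 − 0.774906 = -0.677505
e^{−rT} = 0.917376
e^{−qT} = 0.934662
N(−d₁) = 0.461204,  N(−d₂) = 0.750957
Put price V = K·e^{−rT}·N(−d₂) − S·e^{−qT}·N(−d₁) = 184.386785 − 90.447060 = 93.939724
Δ = −e^{−qT}·N(−d₁) = -0.431070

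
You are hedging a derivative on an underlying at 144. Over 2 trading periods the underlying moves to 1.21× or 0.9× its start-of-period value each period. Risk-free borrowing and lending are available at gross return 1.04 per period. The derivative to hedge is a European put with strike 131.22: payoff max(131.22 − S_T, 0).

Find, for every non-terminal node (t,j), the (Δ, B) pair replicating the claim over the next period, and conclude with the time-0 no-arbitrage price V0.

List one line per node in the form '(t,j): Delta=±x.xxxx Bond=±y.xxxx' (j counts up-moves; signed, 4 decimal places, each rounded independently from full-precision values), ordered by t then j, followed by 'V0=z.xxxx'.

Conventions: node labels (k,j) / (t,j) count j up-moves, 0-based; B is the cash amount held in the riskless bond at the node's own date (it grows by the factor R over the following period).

Arbitrage-free pricing uses the up-move probability p* = (R−d)/(u−d) = 0.4516, discounting each step at R = 1.04.
Payoffs at expiry: V(2,0)=14.5800, V(2,1)=0.0000, V(2,2)=0.0000
Node (1,0) S=129.6000: V=(p*·0.0000+(1−p*)·14.5800)/1.04=7.6880; Δ=(0.0000−14.5800)/(156.8160−116.6400)=-0.3629; B=V−Δ·S=54.7202
Node (1,1) S=174.2400: V=(p*·0.0000+(1−p*)·0.0000)/1.04=0.0000; Δ=(0.0000−0.0000)/(210.8304−156.8160)=0.0000; B=V−Δ·S=0.0000
Node (0,0) S=144.0000: V=(p*·0.0000+(1−p*)·7.6880)/1.04=4.0538; Δ=(0.0000−7.6880)/(174.2400−129.6000)=-0.1722; B=V−Δ·S=28.8537
Check: Δ(0,0)·S0 + B(0,0) = 4.0538 = V0.

(0,0): Delta=-0.1722 Bond=28.8537
(1,0): Delta=-0.3629 Bond=54.7202
(1,1): Delta=0.0000 Bond=0.0000
V0=4.0538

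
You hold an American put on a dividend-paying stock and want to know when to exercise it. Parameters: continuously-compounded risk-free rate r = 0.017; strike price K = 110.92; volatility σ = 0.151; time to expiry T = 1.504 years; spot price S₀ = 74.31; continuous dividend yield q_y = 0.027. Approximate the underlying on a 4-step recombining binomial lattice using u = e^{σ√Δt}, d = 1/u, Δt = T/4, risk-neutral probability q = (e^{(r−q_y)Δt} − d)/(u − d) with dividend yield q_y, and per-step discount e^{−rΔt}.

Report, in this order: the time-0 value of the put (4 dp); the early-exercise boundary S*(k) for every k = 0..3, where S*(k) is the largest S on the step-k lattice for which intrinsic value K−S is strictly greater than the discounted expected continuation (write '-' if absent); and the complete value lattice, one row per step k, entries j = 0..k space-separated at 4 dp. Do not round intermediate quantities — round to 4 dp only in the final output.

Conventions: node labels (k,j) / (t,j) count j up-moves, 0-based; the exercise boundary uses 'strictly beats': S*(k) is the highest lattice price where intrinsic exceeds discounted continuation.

Δt=0.37600  u=1.09701  d=0.91157  q=0.45663  discount=0.99363
step 4 (expiry): payoffs max(K−S,0) = 59.6103 49.1719 36.6100 21.4925 3.2995
step 3: (k=3,j=0): S=56.2874, K−S=54.6326, hold=54.4944 ⇒ V=54.6326 exercise | (k=3,j=1): S=67.7385, K−S=43.1815, hold=43.1590 ⇒ V=43.1815 exercise | (k=3,j=2): S=81.5191, K−S=29.4009, hold=29.5176 ⇒ V=29.5176 continue | (k=3,j=3): S=98.1032, K−S=12.8168, hold=13.1010 ⇒ V=13.1010 continue  boundary S*=67.7385
step 2: (k=2,j=0): S=61.7481, K−S=49.1719, hold=49.0889 ⇒ V=49.1719 exercise | (k=2,j=1): S=74.3100, K−S=36.6100, hold=36.7068 ⇒ V=36.7068 continue | (k=2,j=2): S=89.4275, K−S=21.4925, hold=21.8809 ⇒ V=21.8809 continue  boundary S*=61.7481
step 1: (k=1,j=0): S=67.7385, K−S=43.1815, hold=43.2029 ⇒ V=43.2029 continue | (k=1,j=1): S=81.5191, K−S=29.4009, hold=29.7461 ⇒ V=29.7461 continue  boundary S*=-
step 0: (k=0,j=0): S=74.3100, K−S=36.6100, hold=36.8220 ⇒ V=36.8220 continue  boundary S*=-

price = 36.8220
boundary = - - 61.7481 67.7385
tree:
36.8220
43.2029 29.7461
49.1719 36.7068 21.8809
54.6326 43.1815 29.5176 13.1010
59.6103 49.1719 36.6100 21.4925 3.2995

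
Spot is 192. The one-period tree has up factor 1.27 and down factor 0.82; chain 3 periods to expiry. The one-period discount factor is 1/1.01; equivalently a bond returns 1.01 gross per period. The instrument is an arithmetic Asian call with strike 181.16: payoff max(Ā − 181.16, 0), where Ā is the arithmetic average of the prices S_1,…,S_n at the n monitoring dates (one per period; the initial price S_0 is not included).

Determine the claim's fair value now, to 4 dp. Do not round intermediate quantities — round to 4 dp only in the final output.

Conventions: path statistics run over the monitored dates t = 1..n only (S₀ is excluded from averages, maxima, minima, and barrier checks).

price = 28.9500

With p* = (R−d)/(u−d) = 0.4222, sum probability × payoff across the paths and divide by R^3.
Enumerate all 2^3 = 8 price paths (U = up ×1.27, D = down ×0.82); each path with k up-moves has probability p*^k·(1−p*)^(3−k).
DDD: Ā=130.8012, payoff=0.0000, prob=0.192878
UDD: Ā=202.5823, payoff=21.4223, prob=0.140949
DUD: Ā=173.7823, payoff=0.0000, prob=0.140949
UUD: Ā=269.1506, payoff=87.9906, prob=0.103001
DDU: Ā=150.1663, payoff=0.0000, prob=0.140949
UDU: Ā=232.5746, payoff=51.4146, prob=0.103001
DUU: Ā=203.7746, payoff=22.6146, prob=0.103001
UUU: Ā=315.6021, payoff=134.4421, prob=0.075270
Price = Σ prob·payoff / R^3 = 29.827201 / 1.030301 = 28.9500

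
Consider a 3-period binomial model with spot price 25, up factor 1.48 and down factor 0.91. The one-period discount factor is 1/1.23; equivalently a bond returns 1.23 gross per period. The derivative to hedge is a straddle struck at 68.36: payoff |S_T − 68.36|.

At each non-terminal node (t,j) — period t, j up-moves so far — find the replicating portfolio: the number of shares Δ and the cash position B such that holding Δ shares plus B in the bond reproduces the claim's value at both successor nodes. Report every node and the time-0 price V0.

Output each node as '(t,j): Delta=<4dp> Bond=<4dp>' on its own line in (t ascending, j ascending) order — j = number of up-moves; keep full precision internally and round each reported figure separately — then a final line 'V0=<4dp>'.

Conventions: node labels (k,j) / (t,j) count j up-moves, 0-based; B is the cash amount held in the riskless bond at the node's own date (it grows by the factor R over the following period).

(0,0): Delta=-0.6291 Bond=29.8757
(1,0): Delta=-1.0000 Bond=45.1847
(1,1): Delta=-0.4510 Bond=30.1552
(2,0): Delta=-1.0000 Bond=55.5772
(2,1): Delta=-1.0000 Bond=55.5772
(2,2): Delta=-0.1872 Bond=22.6485
V0=14.1478

Risk-neutral probability p* = (R−d)/(u−d) = (1.23−0.91)/(1.48−0.91) = 0.5614.
Payoffs at expiry: V(3,0)=49.5207, V(3,1)=37.7203, V(3,2)=18.5284, V(3,3)=12.6848
Node (2,0) S=20.7025: V=(p*·37.7203+(1−p*)·49.5207)/1.23=34.8747; Δ=(37.7203−49.5207)/(30.6397−18.8393)=-1.0000; B=V−Δ·S=55.5772
Node (2,1) S=33.6700: V=(p*·18.5284+(1−p*)·37.7203)/1.23=21.9072; Δ=(18.5284−37.7203)/(49.8316−30.6397)=-1.0000; B=V−Δ·S=55.5772
Node (2,2) S=54.7600: V=(p*·12.6848+(1−p*)·18.5284)/1.23=12.3966; Δ=(12.6848−18.5284)/(81.0448−49.8316)=-0.1872; B=V−Δ·S=22.6485
Node (1,0) S=22.7500: V=(p*·21.9072+(1−p*)·34.8747)/1.23=22.4347; Δ=(21.9072−34.8747)/(33.6700−20.7025)=-1.0000; B=V−Δ·S=45.1847
Node (1,1) S=37.0000: V=(p*·12.3966+(1−p*)·21.9072)/1.23=13.4698; Δ=(12.3966−21.9072)/(54.7600−33.6700)=-0.4510; B=V−Δ·S=30.1552
Node (0,0) S=25.0000: V=(p*·13.4698+(1−p*)·22.4347)/1.23=14.1478; Δ=(13.4698−22.4347)/(37.0000−22.7500)=-0.6291; B=V−Δ·S=29.8757
Sanity check at the root: Δ(0,0)·S0 + B(0,0) reproduces V0 = 14.1478.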